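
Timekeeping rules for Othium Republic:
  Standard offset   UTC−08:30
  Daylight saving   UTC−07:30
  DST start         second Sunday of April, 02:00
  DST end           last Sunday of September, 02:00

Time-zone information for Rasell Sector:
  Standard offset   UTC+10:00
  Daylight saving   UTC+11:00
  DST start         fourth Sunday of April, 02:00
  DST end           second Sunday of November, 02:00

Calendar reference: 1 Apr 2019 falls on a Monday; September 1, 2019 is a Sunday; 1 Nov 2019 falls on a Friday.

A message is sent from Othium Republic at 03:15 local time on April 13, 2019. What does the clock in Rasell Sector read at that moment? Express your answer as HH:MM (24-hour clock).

21:45

1 April 2019 is a Monday, so the first Sunday is April 7 and the second is April 14.
1 September 2019 is a Sunday, so Sundays fall on 1, 8, 15, 22, 29; the last is September 29.
April 13, 2019 does not fall between 14 April and 29 September, so daylight saving is not in effect and Othium Republic is at UTC−08:30.
03:15 Othium Republic + 8h30m = 11:45 UTC.
1 April 2019 is a Monday, so the first Sunday is April 7 and the fourth is April 28.
1 November 2019 is a Friday, so the first Sunday is November 3 and the second is November 10.
At the standard offset (UTC+10:00), 11:45 UTC + 10h = 21:45 Rasell Sector standard time.
The standard-time date in Rasell Sector, April 13, 2019, is outside the daylight-saving period (28 April – 10 November), so Rasell Sector is on standard time, UTC+10:00.
11:45 UTC + 10h = 21:45 Rasell Sector.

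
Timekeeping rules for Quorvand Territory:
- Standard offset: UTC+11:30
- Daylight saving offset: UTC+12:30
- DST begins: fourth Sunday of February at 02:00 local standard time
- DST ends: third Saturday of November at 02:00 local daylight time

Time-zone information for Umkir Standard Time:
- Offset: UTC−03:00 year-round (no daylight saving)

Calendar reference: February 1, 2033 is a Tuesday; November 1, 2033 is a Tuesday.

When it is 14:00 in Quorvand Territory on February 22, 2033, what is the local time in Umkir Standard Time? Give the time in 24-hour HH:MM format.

23:30

1 February 2033 is a Tuesday, so the first Sunday is February 6 and the fourth is February 27.
1 November 2033 is a Tuesday, so the first Saturday is November 5 and the third is November 19.
February 22, 2033 is outside the daylight-saving period (27 February – 19 November), so Quorvand Territory is on standard time, UTC+11:30.
14:00 Quorvand Territory − 11h30m = 02:30 UTC.
Umkir Standard Time has no daylight saving, so its offset is UTC−03:00 year-round.
02:30 UTC − 3h = 23:30 Umkir Standard Time (rolling into the previous day, 21 February 2033).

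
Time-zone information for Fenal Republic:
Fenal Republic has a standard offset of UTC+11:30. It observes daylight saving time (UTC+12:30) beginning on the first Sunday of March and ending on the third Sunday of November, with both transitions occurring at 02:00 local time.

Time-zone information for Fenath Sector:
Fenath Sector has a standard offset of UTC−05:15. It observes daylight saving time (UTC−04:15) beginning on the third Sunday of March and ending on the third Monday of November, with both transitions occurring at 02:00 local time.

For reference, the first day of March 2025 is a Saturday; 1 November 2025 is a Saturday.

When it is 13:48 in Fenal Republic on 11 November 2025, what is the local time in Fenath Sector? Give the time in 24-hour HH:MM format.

21:03

1 March 2025 is a Saturday, so the first Sunday is March 2.
1 November 2025 is a Saturday, so the first Sunday is November 2 and the third is November 16.
Daylight saving runs 2 March – 16 November; 11 November 2025 is inside that window, so Fenal Republic is at UTC+12:30.
13:48 Fenal Republic − 12h30m = 01:18 UTC.
1 March 2025 is a Saturday, so the first Sunday is March 2 and the third is March 16.
1 November 2025 is a Saturday, so the first Monday is November 3 and the third is November 17.
At the standard offset (UTC−05:15), 01:18 UTC − 5h15m = 20:03 Fenath Sector standard time (rolling into the previous day, 10 November 2025).
The standard-time date in Fenath Sector, 10 November 2025, lies within the daylight-saving period (16 March – 17 November), so Fenath Sector is on daylight time, UTC−04:15.
01:18 UTC − 4h15m = 21:03 Fenath Sector (rolling into the previous day, 10 November 2025).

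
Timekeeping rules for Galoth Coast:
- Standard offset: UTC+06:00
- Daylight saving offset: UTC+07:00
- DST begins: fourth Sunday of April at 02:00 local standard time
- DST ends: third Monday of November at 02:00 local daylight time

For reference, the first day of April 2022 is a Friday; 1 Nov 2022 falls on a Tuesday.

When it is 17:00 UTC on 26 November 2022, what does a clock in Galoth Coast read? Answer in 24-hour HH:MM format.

1 April 2022 is a Friday, so the first Sunday is April 3 and the fourth is April 24.
1 November 2022 is a Tuesday, so the first Monday is November 7 and the third is November 21.
At the standard offset (UTC+06:00), 17:00 UTC + 6h = 23:00 Galoth Coast standard time.
Daylight saving runs 24 April – 21 November; the standard-time date in Galoth Coast, 26 November 2022, is outside that window, so Galoth Coast is on standard time at UTC+06:00.
17:00 UTC + 6h = 23:00 local.

23:00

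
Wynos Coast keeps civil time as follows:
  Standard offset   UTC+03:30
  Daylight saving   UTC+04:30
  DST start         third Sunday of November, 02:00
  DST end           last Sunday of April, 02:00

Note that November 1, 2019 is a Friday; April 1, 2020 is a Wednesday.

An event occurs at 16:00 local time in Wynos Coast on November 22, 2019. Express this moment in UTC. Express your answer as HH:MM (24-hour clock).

11:30

1 November 2019 is a Friday, so the first Sunday is November 3 and the third is November 17.
1 April 2020 is a Wednesday, so Sundays fall on 5, 12, 19, 26; the last is April 26.
November 22, 2019 falls between 17 November 2019 and 26 April 2020, so daylight saving is in effect and Wynos Coast is at UTC+04:30.
16:00 local − 4h30m = 11:30 UTC.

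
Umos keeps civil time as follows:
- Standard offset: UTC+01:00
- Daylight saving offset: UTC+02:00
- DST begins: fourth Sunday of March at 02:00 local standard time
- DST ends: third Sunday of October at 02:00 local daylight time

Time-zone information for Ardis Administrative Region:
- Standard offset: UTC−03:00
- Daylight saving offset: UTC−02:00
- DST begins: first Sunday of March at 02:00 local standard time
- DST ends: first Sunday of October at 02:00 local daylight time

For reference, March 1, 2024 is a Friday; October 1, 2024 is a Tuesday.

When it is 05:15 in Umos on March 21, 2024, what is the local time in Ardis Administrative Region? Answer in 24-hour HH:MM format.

02:15

1 March 2024 is a Friday, so the first Sunday is March 3 and the fourth is March 24.
1 October 2024 is a Tuesday, so the first Sunday is October 6 and the third is October 20.
March 21, 2024 is outside the daylight-saving period (24 March – 20 October), so Umos is on standard time, UTC+01:00.
05:15 Umos − 1h = 04:15 UTC.
1 March 2024 is a Friday, so the first Sunday is March 3.
1 October 2024 is a Tuesday, so the first Sunday is October 6.
At the standard offset (UTC−03:00), 04:15 UTC − 3h = 01:15 Ardis Administrative Region standard time.
The standard-time date in Ardis Administrative Region, March 21, 2024, lies within the daylight-saving period (3 March – 6 October), so Ardis Administrative Region is on daylight time, UTC−02:00.
04:15 UTC − 2h = 02:15 Ardis Administrative Region.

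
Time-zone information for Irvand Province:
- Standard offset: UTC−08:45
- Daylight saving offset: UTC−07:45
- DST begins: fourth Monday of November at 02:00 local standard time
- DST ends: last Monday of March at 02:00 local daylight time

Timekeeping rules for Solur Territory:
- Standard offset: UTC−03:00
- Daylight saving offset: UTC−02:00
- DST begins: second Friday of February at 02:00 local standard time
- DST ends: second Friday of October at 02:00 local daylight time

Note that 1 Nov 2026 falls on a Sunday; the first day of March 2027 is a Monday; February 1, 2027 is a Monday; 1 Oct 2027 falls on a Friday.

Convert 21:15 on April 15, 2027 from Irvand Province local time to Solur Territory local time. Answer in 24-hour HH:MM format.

04:00

1 November 2026 is a Sunday, so the first Monday is November 2 and the fourth is November 23.
1 March 2027 is a Monday, so Mondays fall on 1, 8, 15, 22, 29; the last is March 29.
Daylight saving runs 23 November 2026 – 29 March 2027; April 15, 2027 is outside that window, so Irvand Province is on standard time at UTC−08:45.
21:15 Irvand Province + 8h45m = 06:00 UTC (rolling into the next day, 16 April 2027).
1 February 2027 is a Monday, so the first Friday is February 5 and the second is February 12.
1 October 2027 is a Friday, so the first Friday is October 1 and the second is October 8.
At the standard offset (UTC−03:00), 06:00 UTC − 3h = 03:00 Solur Territory standard time.
The standard-time date in Solur Territory, April 16, 2027, lies within the daylight-saving period (12 February – 8 October), so Solur Territory is on daylight time, UTC−02:00.
06:00 UTC − 2h = 04:00 Solur Territory.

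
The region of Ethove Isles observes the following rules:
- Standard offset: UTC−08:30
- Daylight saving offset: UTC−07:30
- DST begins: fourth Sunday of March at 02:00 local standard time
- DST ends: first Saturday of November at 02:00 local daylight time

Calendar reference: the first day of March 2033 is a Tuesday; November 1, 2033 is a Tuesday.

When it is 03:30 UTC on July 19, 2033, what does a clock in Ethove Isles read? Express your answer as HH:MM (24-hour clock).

1 March 2033 is a Tuesday, so the first Sunday is March 6 and the fourth is March 27.
1 November 2033 is a Tuesday, so the first Saturday is November 5.
At the standard offset (UTC−08:30), 03:30 UTC − 8h30m = 19:00 Ethove Isles standard time (rolling into the previous day, 18 July 2033).
The standard-time date in Ethove Isles, July 18, 2033, lies within the daylight-saving period (27 March – 5 November), so Ethove Isles is on daylight time, UTC−07:30.
03:30 UTC − 7h30m = 20:00 local (rolling into the previous day, 18 July 2033).

20:00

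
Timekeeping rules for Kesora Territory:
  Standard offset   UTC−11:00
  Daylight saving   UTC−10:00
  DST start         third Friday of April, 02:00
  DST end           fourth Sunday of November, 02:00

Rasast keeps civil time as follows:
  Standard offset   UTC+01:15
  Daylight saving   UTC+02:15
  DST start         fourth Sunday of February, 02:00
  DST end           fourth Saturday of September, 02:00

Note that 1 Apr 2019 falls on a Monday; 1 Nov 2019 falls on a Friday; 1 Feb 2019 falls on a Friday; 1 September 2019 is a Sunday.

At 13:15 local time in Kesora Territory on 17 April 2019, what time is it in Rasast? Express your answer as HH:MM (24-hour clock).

1 April 2019 is a Monday, so the first Friday is April 5 and the third is April 19.
1 November 2019 is a Friday, so the first Sunday is November 3 and the fourth is November 24.
17 April 2019 does not fall between 19 April and 24 November, so daylight saving is not in effect and Kesora Territory is at UTC−11:00.
13:15 Kesora Territory + 11h = 00:15 UTC (rolling into the next day, 18 April 2019).
1 February 2019 is a Friday, so the first Sunday is February 3 and the fourth is February 24.
1 September 2019 is a Sunday, so the first Saturday is September 7 and the fourth is September 28.
At the standard offset (UTC+01:15), 00:15 UTC + 1h15m = 01:30 Rasast standard time.
The standard-time date in Rasast, 18 April 2019, falls between 24 February and 28 September, so daylight saving is in effect and Rasast is at UTC+02:15.
00:15 UTC + 2h15m = 02:30 Rasast.

02:30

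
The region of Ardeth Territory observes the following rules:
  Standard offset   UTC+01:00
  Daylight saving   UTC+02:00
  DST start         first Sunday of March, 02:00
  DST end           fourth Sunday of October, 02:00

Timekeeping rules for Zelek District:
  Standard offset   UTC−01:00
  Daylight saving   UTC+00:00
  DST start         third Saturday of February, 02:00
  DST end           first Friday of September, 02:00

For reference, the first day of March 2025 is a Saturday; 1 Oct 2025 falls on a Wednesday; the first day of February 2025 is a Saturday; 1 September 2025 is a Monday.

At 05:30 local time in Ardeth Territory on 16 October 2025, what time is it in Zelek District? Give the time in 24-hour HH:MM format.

02:30

1 March 2025 is a Saturday, so the first Sunday is March 2.
1 October 2025 is a Wednesday, so the first Sunday is October 5 and the fourth is October 26.
Daylight saving runs 2 March – 26 October; 16 October 2025 is inside that window, so Ardeth Territory is at UTC+02:00.
05:30 Ardeth Territory − 2h = 03:30 UTC.
1 February 2025 is a Saturday, so the first Saturday is February 1 and the third is February 15.
1 September 2025 is a Monday, so the first Friday is September 5.
At the standard offset (UTC−01:00), 03:30 UTC − 1h = 02:30 Zelek District standard time.
The standard-time date in Zelek District, 16 October 2025, does not fall between 15 February and 5 September, so daylight saving is not in effect and Zelek District is at UTC−01:00.
03:30 UTC − 1h = 02:30 Zelek District.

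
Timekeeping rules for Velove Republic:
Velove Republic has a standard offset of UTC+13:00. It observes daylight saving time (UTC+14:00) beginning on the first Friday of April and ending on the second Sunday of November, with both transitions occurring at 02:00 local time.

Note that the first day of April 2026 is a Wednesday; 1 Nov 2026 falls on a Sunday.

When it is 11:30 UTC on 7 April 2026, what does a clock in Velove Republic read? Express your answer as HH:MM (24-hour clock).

01:30

1 April 2026 is a Wednesday, so the first Friday is April 3.
1 November 2026 is a Sunday, so the first Sunday is November 1 and the second is November 8.
At the standard offset (UTC+13:00), 11:30 UTC + 13h = 00:30 Velove Republic standard time (rolling into the next day, 8 April 2026).
Daylight saving runs 3 April – 8 November; the standard-time date in Velove Republic, 8 April 2026, is inside that window, so Velove Republic is at UTC+14:00.
11:30 UTC + 14h = 01:30 local (rolling into the next day, 8 April 2026).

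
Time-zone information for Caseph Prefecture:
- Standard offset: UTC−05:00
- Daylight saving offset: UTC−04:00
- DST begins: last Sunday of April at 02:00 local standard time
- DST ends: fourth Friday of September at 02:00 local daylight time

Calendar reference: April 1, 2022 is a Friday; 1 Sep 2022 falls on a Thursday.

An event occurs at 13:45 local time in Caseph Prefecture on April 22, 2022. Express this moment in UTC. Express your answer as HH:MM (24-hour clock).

18:45

1 April 2022 is a Friday, so Sundays fall on 3, 10, 17, 24; the last is April 24.
1 September 2022 is a Thursday, so the first Friday is September 2 and the fourth is September 23.
Daylight saving runs 24 April – 23 September; April 22, 2022 is outside that window, so Caseph Prefecture is on standard time at UTC−05:00.
13:45 local + 5h = 18:45 UTC.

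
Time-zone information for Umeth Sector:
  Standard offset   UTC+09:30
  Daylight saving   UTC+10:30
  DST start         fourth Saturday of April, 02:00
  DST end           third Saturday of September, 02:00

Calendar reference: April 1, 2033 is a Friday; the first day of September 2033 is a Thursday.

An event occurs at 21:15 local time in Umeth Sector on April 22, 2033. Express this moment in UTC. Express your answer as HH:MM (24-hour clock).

11:45

1 April 2033 is a Friday, so the first Saturday is April 2 and the fourth is April 23.
1 September 2033 is a Thursday, so the first Saturday is September 3 and the third is September 17.
Daylight saving runs 23 April – 17 September; April 22, 2033 is outside that window, so Umeth Sector is on standard time at UTC+09:30.
21:15 local − 9h30m = 11:45 UTC.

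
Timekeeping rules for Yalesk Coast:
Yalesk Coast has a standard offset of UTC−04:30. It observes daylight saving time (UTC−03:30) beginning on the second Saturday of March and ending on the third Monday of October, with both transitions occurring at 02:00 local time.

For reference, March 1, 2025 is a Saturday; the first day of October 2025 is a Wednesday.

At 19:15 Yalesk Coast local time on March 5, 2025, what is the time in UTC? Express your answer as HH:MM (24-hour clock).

1 March 2025 is a Saturday, so the first Saturday is March 1 and the second is March 8.
1 October 2025 is a Wednesday, so the first Monday is October 6 and the third is October 20.
Daylight saving runs 8 March – 20 October; March 5, 2025 is outside that window, so Yalesk Coast is on standard time at UTC−04:30.
19:15 local + 4h30m = 23:45 UTC.

23:45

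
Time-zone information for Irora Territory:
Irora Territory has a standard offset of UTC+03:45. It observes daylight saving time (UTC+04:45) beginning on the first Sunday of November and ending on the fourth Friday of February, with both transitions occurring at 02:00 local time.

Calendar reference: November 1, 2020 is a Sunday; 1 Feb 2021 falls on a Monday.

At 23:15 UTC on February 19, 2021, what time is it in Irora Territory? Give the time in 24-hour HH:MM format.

04:00

1 November 2020 is a Sunday, so the first Sunday is November 1.
1 February 2021 is a Monday, so the first Friday is February 5 and the fourth is February 26.
At the standard offset (UTC+03:45), 23:15 UTC + 3h45m = 03:00 Irora Territory standard time (rolling into the next day, 20 February 2021).
Daylight saving runs 1 November 2020 – 26 February 2021; the standard-time date in Irora Territory, February 20, 2021, is inside that window, so Irora Territory is at UTC+04:45.
23:15 UTC + 4h45m = 04:00 local (rolling into the next day, 20 February 2021).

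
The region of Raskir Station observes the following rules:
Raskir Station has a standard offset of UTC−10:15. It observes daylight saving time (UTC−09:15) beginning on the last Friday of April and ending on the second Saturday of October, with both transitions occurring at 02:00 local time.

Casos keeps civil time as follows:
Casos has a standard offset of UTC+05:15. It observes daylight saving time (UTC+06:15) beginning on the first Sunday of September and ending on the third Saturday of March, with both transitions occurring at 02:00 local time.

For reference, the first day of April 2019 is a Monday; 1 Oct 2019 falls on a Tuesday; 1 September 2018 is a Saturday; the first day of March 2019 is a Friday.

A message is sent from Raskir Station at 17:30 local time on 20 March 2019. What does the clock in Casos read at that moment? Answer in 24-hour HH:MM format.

09:00

1 April 2019 is a Monday, so Fridays fall on 5, 12, 19, 26; the last is April 26.
1 October 2019 is a Tuesday, so the first Saturday is October 5 and the second is October 12.
20 March 2019 is outside the daylight-saving period (26 April – 12 October), so Raskir Station is on standard time, UTC−10:15.
17:30 Raskir Station + 10h15m = 03:45 UTC (rolling into the next day, 21 March 2019).
1 September 2018 is a Saturday, so the first Sunday is September 2.
1 March 2019 is a Friday, so the first Saturday is March 2 and the third is March 16.
At the standard offset (UTC+05:15), 03:45 UTC + 5h15m = 09:00 Casos standard time.
The standard-time date in Casos, 21 March 2019, does not fall between 2 September 2018 and 16 March 2019, so daylight saving is not in effect and Casos is at UTC+05:15.
03:45 UTC + 5h15m = 09:00 Casos.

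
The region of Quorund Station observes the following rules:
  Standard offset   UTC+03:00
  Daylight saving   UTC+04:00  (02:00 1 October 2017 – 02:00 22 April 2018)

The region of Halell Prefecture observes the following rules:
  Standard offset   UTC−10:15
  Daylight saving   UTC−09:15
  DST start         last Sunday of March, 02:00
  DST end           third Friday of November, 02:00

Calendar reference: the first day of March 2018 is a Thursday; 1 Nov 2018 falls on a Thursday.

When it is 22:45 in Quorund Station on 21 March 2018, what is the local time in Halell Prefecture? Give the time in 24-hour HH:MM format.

21 March 2018 falls between 1 October 2017 and 22 April 2018, so daylight saving is in effect and Quorund Station is at UTC+04:00.
22:45 Quorund Station − 4h = 18:45 UTC.
1 March 2018 is a Thursday, so Sundays fall on 4, 11, 18, 25; the last is March 25.
1 November 2018 is a Thursday, so the first Friday is November 2 and the third is November 16.
At the standard offset (UTC−10:15), 18:45 UTC − 10h15m = 08:30 Halell Prefecture standard time.
Daylight saving runs 25 March – 16 November; the standard-time date in Halell Prefecture, 21 March 2018, is outside that window, so Halell Prefecture is on standard time at UTC−10:15.
18:45 UTC − 10h15m = 08:30 Halell Prefecture.

08:30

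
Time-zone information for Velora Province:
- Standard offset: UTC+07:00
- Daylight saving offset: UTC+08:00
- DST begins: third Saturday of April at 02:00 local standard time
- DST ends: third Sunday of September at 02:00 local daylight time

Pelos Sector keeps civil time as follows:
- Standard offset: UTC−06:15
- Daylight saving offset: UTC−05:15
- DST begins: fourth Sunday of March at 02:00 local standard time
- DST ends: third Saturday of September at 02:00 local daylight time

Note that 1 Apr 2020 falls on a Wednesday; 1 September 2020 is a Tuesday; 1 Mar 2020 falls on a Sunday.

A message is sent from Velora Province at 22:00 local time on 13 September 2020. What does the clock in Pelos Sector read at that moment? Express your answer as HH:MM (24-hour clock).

1 April 2020 is a Wednesday, so the first Saturday is April 4 and the third is April 18.
1 September 2020 is a Tuesday, so the first Sunday is September 6 and the third is September 20.
13 September 2020 falls between 18 April and 20 September, so daylight saving is in effect and Velora Province is at UTC+08:00.
22:00 Velora Province − 8h = 14:00 UTC.
1 March 2020 is a Sunday, so the first Sunday is March 1 and the fourth is March 22.
1 September 2020 is a Tuesday, so the first Saturday is September 5 and the third is September 19.
At the standard offset (UTC−06:15), 14:00 UTC − 6h15m = 07:45 Pelos Sector standard time.
The standard-time date in Pelos Sector, 13 September 2020, falls between 22 March and 19 September, so daylight saving is in effect and Pelos Sector is at UTC−05:15.
14:00 UTC − 5h15m = 08:45 Pelos Sector.

08:45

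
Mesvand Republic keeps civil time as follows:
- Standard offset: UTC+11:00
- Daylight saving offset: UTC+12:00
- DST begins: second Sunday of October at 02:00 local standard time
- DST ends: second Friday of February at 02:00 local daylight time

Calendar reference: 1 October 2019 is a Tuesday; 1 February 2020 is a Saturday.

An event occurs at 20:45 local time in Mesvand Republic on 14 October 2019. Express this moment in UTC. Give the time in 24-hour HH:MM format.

08:45

1 October 2019 is a Tuesday, so the first Sunday is October 6 and the second is October 13.
1 February 2020 is a Saturday, so the first Friday is February 7 and the second is February 14.
14 October 2019 lies within the daylight-saving period (13 October 2019 – 14 February 2020), so Mesvand Republic is on daylight time, UTC+12:00.
20:45 local − 12h = 08:45 UTC.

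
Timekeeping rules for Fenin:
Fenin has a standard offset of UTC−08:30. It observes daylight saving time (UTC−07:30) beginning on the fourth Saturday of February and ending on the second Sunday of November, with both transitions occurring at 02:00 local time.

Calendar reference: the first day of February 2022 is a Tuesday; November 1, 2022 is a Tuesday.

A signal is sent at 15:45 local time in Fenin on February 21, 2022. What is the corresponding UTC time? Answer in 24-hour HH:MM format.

00:15

1 February 2022 is a Tuesday, so the first Saturday is February 5 and the fourth is February 26.
1 November 2022 is a Tuesday, so the first Sunday is November 6 and the second is November 13.
February 21, 2022 does not fall between 26 February and 13 November, so daylight saving is not in effect and Fenin is at UTC−08:30.
15:45 local + 8h30m = 00:15 UTC (rolling into the next day, 22 February 2022).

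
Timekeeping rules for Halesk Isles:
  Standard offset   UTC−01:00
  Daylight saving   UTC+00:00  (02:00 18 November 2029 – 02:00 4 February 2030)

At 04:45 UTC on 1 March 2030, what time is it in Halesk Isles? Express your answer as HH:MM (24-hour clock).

03:45

At the standard offset (UTC−01:00), 04:45 UTC − 1h = 03:45 Halesk Isles standard time.
Daylight saving runs 18 November 2029 – 4 February 2030; the standard-time date in Halesk Isles, 1 March 2030, is outside that window, so Halesk Isles is on standard time at UTC−01:00.
04:45 UTC − 1h = 03:45 local.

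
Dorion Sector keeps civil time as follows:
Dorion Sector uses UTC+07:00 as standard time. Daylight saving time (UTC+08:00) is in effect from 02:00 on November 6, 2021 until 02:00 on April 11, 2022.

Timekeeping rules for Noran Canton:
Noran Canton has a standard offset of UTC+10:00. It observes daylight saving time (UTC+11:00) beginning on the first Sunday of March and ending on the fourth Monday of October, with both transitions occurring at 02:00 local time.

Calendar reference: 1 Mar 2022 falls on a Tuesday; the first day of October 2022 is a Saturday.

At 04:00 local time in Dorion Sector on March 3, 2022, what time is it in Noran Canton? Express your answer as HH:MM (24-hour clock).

06:00

March 3, 2022 falls between 6 November 2021 and 11 April 2022, so daylight saving is in effect and Dorion Sector is at UTC+08:00.
04:00 Dorion Sector − 8h = 20:00 UTC (rolling into the previous day, 2 March 2022).
1 March 2022 is a Tuesday, so the first Sunday is March 6.
1 October 2022 is a Saturday, so the first Monday is October 3 and the fourth is October 24.
At the standard offset (UTC+10:00), 20:00 UTC + 10h = 06:00 Noran Canton standard time (rolling into the next day, 3 March 2022).
Daylight saving runs 6 March – 24 October; the standard-time date in Noran Canton, March 3, 2022, is outside that window, so Noran Canton is on standard time at UTC+10:00.
20:00 UTC + 10h = 06:00 Noran Canton (rolling into the next day, 3 March 2022).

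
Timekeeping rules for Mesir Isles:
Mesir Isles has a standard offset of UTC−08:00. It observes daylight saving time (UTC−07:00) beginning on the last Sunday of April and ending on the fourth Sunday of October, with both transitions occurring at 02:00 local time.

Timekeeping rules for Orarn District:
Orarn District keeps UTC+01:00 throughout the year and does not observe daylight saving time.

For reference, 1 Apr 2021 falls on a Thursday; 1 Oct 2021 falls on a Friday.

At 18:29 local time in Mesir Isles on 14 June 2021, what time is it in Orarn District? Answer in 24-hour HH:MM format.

1 April 2021 is a Thursday, so Sundays fall on 4, 11, 18, 25; the last is April 25.
1 October 2021 is a Friday, so the first Sunday is October 3 and the fourth is October 24.
Daylight saving runs 25 April – 24 October; 14 June 2021 is inside that window, so Mesir Isles is at UTC−07:00.
18:29 Mesir Isles + 7h = 01:29 UTC (rolling into the next day, 15 June 2021).
Orarn District stays on UTC+01:00 all year.
01:29 UTC + 1h = 02:29 Orarn District.

02:29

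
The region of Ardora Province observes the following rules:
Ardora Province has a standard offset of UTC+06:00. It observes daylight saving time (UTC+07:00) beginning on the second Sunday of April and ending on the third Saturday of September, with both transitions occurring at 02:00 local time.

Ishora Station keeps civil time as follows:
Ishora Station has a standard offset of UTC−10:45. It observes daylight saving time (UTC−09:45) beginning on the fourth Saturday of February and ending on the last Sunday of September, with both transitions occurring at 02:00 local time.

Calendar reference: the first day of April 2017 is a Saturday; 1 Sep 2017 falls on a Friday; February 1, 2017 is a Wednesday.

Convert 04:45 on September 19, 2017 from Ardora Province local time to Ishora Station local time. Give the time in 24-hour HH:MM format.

1 April 2017 is a Saturday, so the first Sunday is April 2 and the second is April 9.
1 September 2017 is a Friday, so the first Saturday is September 2 and the third is September 16.
September 19, 2017 does not fall between 9 April and 16 September, so daylight saving is not in effect and Ardora Province is at UTC+06:00.
04:45 Ardora Province − 6h = 22:45 UTC (rolling into the previous day, 18 September 2017).
1 February 2017 is a Wednesday, so the first Saturday is February 4 and the fourth is February 25.
1 September 2017 is a Friday, so Sundays fall on 3, 10, 17, 24; the last is September 24.
At the standard offset (UTC−10:45), 22:45 UTC − 10h45m = 12:00 Ishora Station standard time.
Daylight saving runs 25 February – 24 September; the standard-time date in Ishora Station, September 18, 2017, is inside that window, so Ishora Station is at UTC−09:45.
22:45 UTC − 9h45m = 13:00 Ishora Station.

13:00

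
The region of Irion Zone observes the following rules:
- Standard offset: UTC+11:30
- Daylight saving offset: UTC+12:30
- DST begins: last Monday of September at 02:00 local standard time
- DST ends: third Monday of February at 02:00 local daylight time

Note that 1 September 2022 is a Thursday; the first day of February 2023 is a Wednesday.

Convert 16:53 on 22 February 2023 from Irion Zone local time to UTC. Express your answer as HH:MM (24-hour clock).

1 September 2022 is a Thursday, so Mondays fall on 5, 12, 19, 26; the last is September 26.
1 February 2023 is a Wednesday, so the first Monday is February 6 and the third is February 20.
22 February 2023 does not fall between 26 September 2022 and 20 February 2023, so daylight saving is not in effect and Irion Zone is at UTC+11:30.
16:53 local − 11h30m = 05:23 UTC.

05:23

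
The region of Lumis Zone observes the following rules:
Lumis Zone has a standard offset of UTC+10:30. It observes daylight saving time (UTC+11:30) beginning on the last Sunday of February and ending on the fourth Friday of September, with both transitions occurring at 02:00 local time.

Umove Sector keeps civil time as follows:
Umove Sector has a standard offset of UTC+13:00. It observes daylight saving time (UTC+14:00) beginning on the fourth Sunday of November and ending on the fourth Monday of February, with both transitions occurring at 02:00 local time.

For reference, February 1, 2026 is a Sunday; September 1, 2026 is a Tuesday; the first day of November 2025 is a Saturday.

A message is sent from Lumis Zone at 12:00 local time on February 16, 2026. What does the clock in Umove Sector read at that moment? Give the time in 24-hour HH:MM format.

1 February 2026 is a Sunday, so Sundays fall on 1, 8, 15, 22; the last is February 22.
1 September 2026 is a Tuesday, so the first Friday is September 4 and the fourth is September 25.
February 16, 2026 is outside the daylight-saving period (22 February – 25 September), so Lumis Zone is on standard time, UTC+10:30.
12:00 Lumis Zone − 10h30m = 01:30 UTC.
1 November 2025 is a Saturday, so the first Sunday is November 2 and the fourth is November 23.
1 February 2026 is a Sunday, so the first Monday is February 2 and the fourth is February 23.
At the standard offset (UTC+13:00), 01:30 UTC + 13h = 14:30 Umove Sector standard time.
The standard-time date in Umove Sector, February 16, 2026, lies within the daylight-saving period (23 November 2025 – 23 February 2026), so Umove Sector is on daylight time, UTC+14:00.
01:30 UTC + 14h = 15:30 Umove Sector.

15:30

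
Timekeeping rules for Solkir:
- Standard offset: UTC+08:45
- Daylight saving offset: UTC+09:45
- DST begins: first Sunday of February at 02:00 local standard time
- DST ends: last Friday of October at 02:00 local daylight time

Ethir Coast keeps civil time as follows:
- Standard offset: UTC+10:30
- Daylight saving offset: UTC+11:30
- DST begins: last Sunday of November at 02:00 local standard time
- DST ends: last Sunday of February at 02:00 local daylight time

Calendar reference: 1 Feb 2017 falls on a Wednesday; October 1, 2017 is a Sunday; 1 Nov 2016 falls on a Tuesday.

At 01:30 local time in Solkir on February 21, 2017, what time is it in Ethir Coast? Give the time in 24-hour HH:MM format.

03:15

1 February 2017 is a Wednesday, so the first Sunday is February 5.
1 October 2017 is a Sunday, so Fridays fall on 6, 13, 20, 27; the last is October 27.
Daylight saving runs 5 February – 27 October; February 21, 2017 is inside that window, so Solkir is at UTC+09:45.
01:30 Solkir − 9h45m = 15:45 UTC (rolling into the previous day, 20 February 2017).
1 November 2016 is a Tuesday, so Sundays fall on 6, 13, 20, 27; the last is November 27.
1 February 2017 is a Wednesday, so Sundays fall on 5, 12, 19, 26; the last is February 26.
At the standard offset (UTC+10:30), 15:45 UTC + 10h30m = 02:15 Ethir Coast standard time (rolling into the next day, 21 February 2017).
Daylight saving runs 27 November 2016 – 26 February 2017; the standard-time date in Ethir Coast, February 21, 2017, is inside that window, so Ethir Coast is at UTC+11:30.
15:45 UTC + 11h30m = 03:15 Ethir Coast (rolling into the next day, 21 February 2017).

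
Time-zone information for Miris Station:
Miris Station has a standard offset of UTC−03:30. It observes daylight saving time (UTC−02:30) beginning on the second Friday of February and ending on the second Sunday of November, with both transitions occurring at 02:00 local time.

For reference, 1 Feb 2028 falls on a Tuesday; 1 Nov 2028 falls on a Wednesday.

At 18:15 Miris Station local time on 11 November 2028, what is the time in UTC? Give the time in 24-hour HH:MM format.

1 February 2028 is a Tuesday, so the first Friday is February 4 and the second is February 11.
1 November 2028 is a Wednesday, so the first Sunday is November 5 and the second is November 12.
Daylight saving runs 11 February – 12 November; 11 November 2028 is inside that window, so Miris Station is at UTC−02:30.
18:15 local + 2h30m = 20:45 UTC.

20:45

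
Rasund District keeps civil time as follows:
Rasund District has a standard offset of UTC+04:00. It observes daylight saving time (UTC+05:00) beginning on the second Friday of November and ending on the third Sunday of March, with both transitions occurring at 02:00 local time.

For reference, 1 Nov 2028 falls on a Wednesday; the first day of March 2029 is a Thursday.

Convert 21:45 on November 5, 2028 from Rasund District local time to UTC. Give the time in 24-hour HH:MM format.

1 November 2028 is a Wednesday, so the first Friday is November 3 and the second is November 10.
1 March 2029 is a Thursday, so the first Sunday is March 4 and the third is March 18.
Daylight saving runs 10 November 2028 – 18 March 2029; November 5, 2028 is outside that window, so Rasund District is on standard time at UTC+04:00.
21:45 local − 4h = 17:45 UTC.

17:45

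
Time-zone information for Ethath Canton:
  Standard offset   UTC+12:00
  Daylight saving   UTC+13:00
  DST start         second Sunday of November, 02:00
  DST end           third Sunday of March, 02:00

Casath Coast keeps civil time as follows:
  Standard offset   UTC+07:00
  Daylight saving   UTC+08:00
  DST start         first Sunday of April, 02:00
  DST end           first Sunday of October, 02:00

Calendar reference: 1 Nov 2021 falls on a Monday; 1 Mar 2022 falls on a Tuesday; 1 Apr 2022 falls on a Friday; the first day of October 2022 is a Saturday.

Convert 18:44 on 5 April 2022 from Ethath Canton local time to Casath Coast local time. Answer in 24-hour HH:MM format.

1 November 2021 is a Monday, so the first Sunday is November 7 and the second is November 14.
1 March 2022 is a Tuesday, so the first Sunday is March 6 and the third is March 20.
Daylight saving runs 14 November 2021 – 20 March 2022; 5 April 2022 is outside that window, so Ethath Canton is on standard time at UTC+12:00.
18:44 Ethath Canton − 12h = 06:44 UTC.
1 April 2022 is a Friday, so the first Sunday is April 3.
1 October 2022 is a Saturday, so the first Sunday is October 2.
At the standard offset (UTC+07:00), 06:44 UTC + 7h = 13:44 Casath Coast standard time.
The standard-time date in Casath Coast, 5 April 2022, lies within the daylight-saving period (3 April – 2 October), so Casath Coast is on daylight time, UTC+08:00.
06:44 UTC + 8h = 14:44 Casath Coast.

14:44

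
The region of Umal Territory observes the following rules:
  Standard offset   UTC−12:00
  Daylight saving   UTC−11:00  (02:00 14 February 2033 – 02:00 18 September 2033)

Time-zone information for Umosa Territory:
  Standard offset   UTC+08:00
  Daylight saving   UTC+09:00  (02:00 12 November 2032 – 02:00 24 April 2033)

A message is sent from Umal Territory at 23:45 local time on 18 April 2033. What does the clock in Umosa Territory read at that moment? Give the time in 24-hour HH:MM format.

18 April 2033 falls between 14 February and 18 September, so daylight saving is in effect and Umal Territory is at UTC−11:00.
23:45 Umal Territory + 11h = 10:45 UTC (rolling into the next day, 19 April 2033).
At the standard offset (UTC+08:00), 10:45 UTC + 8h = 18:45 Umosa Territory standard time.
The standard-time date in Umosa Territory, 19 April 2033, lies within the daylight-saving period (12 November 2032 – 24 April 2033), so Umosa Territory is on daylight time, UTC+09:00.
10:45 UTC + 9h = 19:45 Umosa Territory.

19:45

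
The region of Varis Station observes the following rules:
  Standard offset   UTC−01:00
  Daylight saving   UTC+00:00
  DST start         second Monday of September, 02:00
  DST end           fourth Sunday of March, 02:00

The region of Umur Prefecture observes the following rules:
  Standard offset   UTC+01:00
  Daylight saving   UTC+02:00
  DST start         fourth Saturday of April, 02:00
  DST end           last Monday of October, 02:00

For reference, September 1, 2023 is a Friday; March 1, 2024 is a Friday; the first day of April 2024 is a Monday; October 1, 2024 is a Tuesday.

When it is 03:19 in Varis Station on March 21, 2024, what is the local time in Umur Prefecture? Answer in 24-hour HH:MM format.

04:19

1 September 2023 is a Friday, so the first Monday is September 4 and the second is September 11.
1 March 2024 is a Friday, so the first Sunday is March 3 and the fourth is March 24.
Daylight saving runs 11 September 2023 – 24 March 2024; March 21, 2024 is inside that window, so Varis Station is at UTC+00:00.
03:19 Varis Station − 0h = 03:19 UTC.
1 April 2024 is a Monday, so the first Saturday is April 6 and the fourth is April 27.
1 October 2024 is a Tuesday, so Mondays fall on 7, 14, 21, 28; the last is October 28.
At the standard offset (UTC+01:00), 03:19 UTC + 1h = 04:19 Umur Prefecture standard time.
Daylight saving runs 27 April – 28 October; the standard-time date in Umur Prefecture, March 21, 2024, is outside that window, so Umur Prefecture is on standard time at UTC+01:00.
03:19 UTC + 1h = 04:19 Umur Prefecture.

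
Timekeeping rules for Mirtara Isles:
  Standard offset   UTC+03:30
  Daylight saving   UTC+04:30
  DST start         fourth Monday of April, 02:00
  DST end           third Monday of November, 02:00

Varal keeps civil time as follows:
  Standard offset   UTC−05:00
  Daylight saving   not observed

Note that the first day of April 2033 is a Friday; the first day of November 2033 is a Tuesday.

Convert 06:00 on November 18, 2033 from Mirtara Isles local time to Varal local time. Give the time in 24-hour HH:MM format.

1 April 2033 is a Friday, so the first Monday is April 4 and the fourth is April 25.
1 November 2033 is a Tuesday, so the first Monday is November 7 and the third is November 21.
Daylight saving runs 25 April – 21 November; November 18, 2033 is inside that window, so Mirtara Isles is at UTC+04:30.
06:00 Mirtara Isles − 4h30m = 01:30 UTC.
Varal has no daylight saving, so its offset is UTC−05:00 year-round.
01:30 UTC − 5h = 20:30 Varal (rolling into the previous day, 17 November 2033).

20:30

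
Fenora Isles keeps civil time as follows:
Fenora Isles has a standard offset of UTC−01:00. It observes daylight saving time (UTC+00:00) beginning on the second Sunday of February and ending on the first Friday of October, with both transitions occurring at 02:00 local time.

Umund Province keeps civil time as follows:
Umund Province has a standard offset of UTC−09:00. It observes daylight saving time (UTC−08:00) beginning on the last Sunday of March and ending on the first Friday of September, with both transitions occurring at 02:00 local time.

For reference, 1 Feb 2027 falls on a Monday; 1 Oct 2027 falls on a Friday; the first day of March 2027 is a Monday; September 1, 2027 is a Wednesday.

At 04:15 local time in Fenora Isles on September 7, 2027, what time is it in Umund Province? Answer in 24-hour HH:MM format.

1 February 2027 is a Monday, so the first Sunday is February 7 and the second is February 14.
1 October 2027 is a Friday, so the first Friday is October 1.
Daylight saving runs 14 February – 1 October; September 7, 2027 is inside that window, so Fenora Isles is at UTC+00:00.
04:15 Fenora Isles − 0h = 04:15 UTC.
1 March 2027 is a Monday, so Sundays fall on 7, 14, 21, 28; the last is March 28.
1 September 2027 is a Wednesday, so the first Friday is September 3.
At the standard offset (UTC−09:00), 04:15 UTC − 9h = 19:15 Umund Province standard time (rolling into the previous day, 6 September 2027).
The standard-time date in Umund Province, September 6, 2027, does not fall between 28 March and 3 September, so daylight saving is not in effect and Umund Province is at UTC−09:00.
04:15 UTC − 9h = 19:15 Umund Province (rolling into the previous day, 6 September 2027).

19:15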